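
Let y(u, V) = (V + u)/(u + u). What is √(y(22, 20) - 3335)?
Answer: I*√1613678/22 ≈ 57.741*I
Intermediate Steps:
y(u, V) = (V + u)/(2*u) (y(u, V) = (V + u)/((2*u)) = (V + u)*(1/(2*u)) = (V + u)/(2*u))
√(y(22, 20) - 3335) = √((½)*(20 + 22)/22 - 3335) = √((½)*(1/22)*42 - 3335) = √(21/22 - 3335) = √(-73349/22) = I*√1613678/22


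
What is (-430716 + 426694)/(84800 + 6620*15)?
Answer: -2011/92050 ≈ -0.021847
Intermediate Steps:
(-430716 + 426694)/(84800 + 6620*15) = -4022/(84800 + 99300) = -4022/184100 = -4022*1/184100 = -2011/92050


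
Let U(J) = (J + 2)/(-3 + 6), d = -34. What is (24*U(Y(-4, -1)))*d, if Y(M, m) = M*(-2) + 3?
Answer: -3536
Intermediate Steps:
Y(M, m) = 3 - 2*M (Y(M, m) = -2*M + 3 = 3 - 2*M)
U(J) = 2/3 + J/3 (U(J) = (2 + J)/3 = (2 + J)*(1/3) = 2/3 + J/3)
(24*U(Y(-4, -1)))*d = (24*(2/3 + (3 - 2*(-4))/3))*(-34) = (24*(2/3 + (3 + 8)/3))*(-34) = (24*(2/3 + (1/3)*11))*(-34) = (24*(2/3 + 11/3))*(-34) = (24*(13/3))*(-34) = 104*(-34) = -3536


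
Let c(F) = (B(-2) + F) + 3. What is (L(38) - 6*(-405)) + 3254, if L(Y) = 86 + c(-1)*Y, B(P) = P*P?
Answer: 5998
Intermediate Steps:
B(P) = P**2
c(F) = 7 + F (c(F) = ((-2)**2 + F) + 3 = (4 + F) + 3 = 7 + F)
L(Y) = 86 + 6*Y (L(Y) = 86 + (7 - 1)*Y = 86 + 6*Y)
(L(38) - 6*(-405)) + 3254 = ((86 + 6*38) - 6*(-405)) + 3254 = ((86 + 228) + 2430) + 3254 = (314 + 2430) + 3254 = 2744 + 3254 = 5998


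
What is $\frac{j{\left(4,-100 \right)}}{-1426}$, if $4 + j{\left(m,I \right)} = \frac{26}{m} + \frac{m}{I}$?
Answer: $- \frac{123}{71300} \approx -0.0017251$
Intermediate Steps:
$j{\left(m,I \right)} = -4 + \frac{26}{m} + \frac{m}{I}$ ($j{\left(m,I \right)} = -4 + \left(\frac{26}{m} + \frac{m}{I}\right) = -4 + \frac{26}{m} + \frac{m}{I}$)
$\frac{j{\left(4,-100 \right)}}{-1426} = \frac{-4 + \frac{26}{4} + \frac{4}{-100}}{-1426} = \left(-4 + 26 \cdot \frac{1}{4} + 4 \left(- \frac{1}{100}\right)\right) \left(- \frac{1}{1426}\right) = \left(-4 + \frac{13}{2} - \frac{1}{25}\right) \left(- \frac{1}{1426}\right) = \frac{123}{50} \left(- \frac{1}{1426}\right) = - \frac{123}{71300}$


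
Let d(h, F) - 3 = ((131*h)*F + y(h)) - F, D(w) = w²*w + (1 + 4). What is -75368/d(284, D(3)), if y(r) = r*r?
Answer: -75368/1271155 ≈ -0.059291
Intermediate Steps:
y(r) = r²
D(w) = 5 + w³ (D(w) = w³ + 5 = 5 + w³)
d(h, F) = 3 + h² - F + 131*F*h (d(h, F) = 3 + (((131*h)*F + h²) - F) = 3 + ((131*F*h + h²) - F) = 3 + ((h² + 131*F*h) - F) = 3 + (h² - F + 131*F*h) = 3 + h² - F + 131*F*h)
-75368/d(284, D(3)) = -75368/(3 + 284² - (5 + 3³) + 131*(5 + 3³)*284) = -75368/(3 + 80656 - (5 + 27) + 131*(5 + 27)*284) = -75368/(3 + 80656 - 1*32 + 131*32*284) = -75368/(3 + 80656 - 32 + 1190528) = -75368/1271155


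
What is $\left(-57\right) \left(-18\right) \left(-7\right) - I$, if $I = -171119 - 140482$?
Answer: $304419$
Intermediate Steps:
$I = -311601$ ($I = -171119 - 140482 = -311601$)
$\left(-57\right) \left(-18\right) \left(-7\right) - I = \left(-57\right) \left(-18\right) \left(-7\right) - -311601 = 1026 \left(-7\right) + 311601 = -7182 + 311601 = 304419$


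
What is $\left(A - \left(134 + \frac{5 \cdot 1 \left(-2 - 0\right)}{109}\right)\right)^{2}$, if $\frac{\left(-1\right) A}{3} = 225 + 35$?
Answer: $\frac{9923347456}{11881} \approx 8.3523 \cdot 10^{5}$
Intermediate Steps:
$A = -780$ ($A = - 3 \left(225 + 35\right) = \left(-3\right) 260 = -780$)
$\left(A - \left(134 + \frac{5 \cdot 1 \left(-2 - 0\right)}{109}\right)\right)^{2} = \left(-780 - \left(134 + \frac{5 \cdot 1 \left(-2 - 0\right)}{109}\right)\right)^{2} = \left(-780 - \left(134 + 5 \left(-2 + 0\right) \frac{1}{109}\right)\right)^{2} = \left(-780 - \left(134 + 5 \left(-2\right) \frac{1}{109}\right)\right)^{2} = \left(-780 - \left(134 - \frac{10}{109}\right)\right)^{2} = \left(-780 - \frac{14596}{109}\right)^{2} = \left(- \frac{99616}{109}\right)^{2} = \frac{9923347456}{11881}$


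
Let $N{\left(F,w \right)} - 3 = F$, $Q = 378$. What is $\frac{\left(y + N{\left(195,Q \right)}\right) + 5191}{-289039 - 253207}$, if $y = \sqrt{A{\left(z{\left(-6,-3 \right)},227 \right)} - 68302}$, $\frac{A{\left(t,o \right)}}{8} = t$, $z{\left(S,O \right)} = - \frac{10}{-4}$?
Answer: $- \frac{5389}{542246} - \frac{i \sqrt{68282}}{542246} \approx -0.0099383 - 0.0004819 i$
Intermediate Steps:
$z{\left(S,O \right)} = \frac{5}{2}$ ($z{\left(S,O \right)} = \left(-10\right) \left(- \frac{1}{4}\right) = \frac{5}{2}$)
$N{\left(F,w \right)} = 3 + F$
$A{\left(t,o \right)} = 8 t$
$y = i \sqrt{68282}$ ($y = \sqrt{8 \cdot \frac{5}{2} - 68302} = \sqrt{20 - 68302} = \sqrt{-68282} = i \sqrt{68282} \approx 261.31 i$)
$\frac{\left(y + N{\left(195,Q \right)}\right) + 5191}{-289039 - 253207} = \frac{\left(i \sqrt{68282} + \left(3 + 195\right)\right) + 5191}{-289039 - 253207} = \frac{\left(i \sqrt{68282} + 198\right) + 5191}{-542246} = \left(\left(198 + i \sqrt{68282}\right) + 5191\right) \left(- \frac{1}{542246}\right) = \left(5389 + i \sqrt{68282}\right) \left(- \frac{1}{542246}\right) = - \frac{5389}{542246} - \frac{i \sqrt{68282}}{542246}$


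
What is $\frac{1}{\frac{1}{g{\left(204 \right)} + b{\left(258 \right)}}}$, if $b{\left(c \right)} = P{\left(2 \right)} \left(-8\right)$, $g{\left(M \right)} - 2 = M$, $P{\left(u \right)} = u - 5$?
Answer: $230$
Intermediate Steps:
$P{\left(u \right)} = -5 + u$
$g{\left(M \right)} = 2 + M$
$b{\left(c \right)} = 24$ ($b{\left(c \right)} = \left(-5 + 2\right) \left(-8\right) = \left(-3\right) \left(-8\right) = 24$)
$\frac{1}{\frac{1}{g{\left(204 \right)} + b{\left(258 \right)}}} = \frac{1}{\frac{1}{\left(2 + 204\right) + 24}} = \frac{1}{\frac{1}{206 + 24}} = \frac{1}{\frac{1}{230}} = 230$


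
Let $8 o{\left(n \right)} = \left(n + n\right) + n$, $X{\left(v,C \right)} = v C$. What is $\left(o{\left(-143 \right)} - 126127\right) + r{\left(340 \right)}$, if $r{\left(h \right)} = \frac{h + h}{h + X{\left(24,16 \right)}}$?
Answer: $- \frac{182708185}{1448} \approx -1.2618 \cdot 10^{5}$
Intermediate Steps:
$X{\left(v,C \right)} = C v$
$r{\left(h \right)} = \frac{2 h}{384 + h}$ ($r{\left(h \right)} = \frac{h + h}{h + 16 \cdot 24} = \frac{2 h}{h + 384} = \frac{2 h}{384 + h}$)
$o{\left(n \right)} = \frac{3 n}{8}$ ($o{\left(n \right)} = \frac{\left(n + n\right) + n}{8} = \frac{2 n + n}{8} = \frac{3 n}{8}$)
$\left(o{\left(-143 \right)} - 126127\right) + r{\left(340 \right)} = \left(\frac{3}{8} \left(-143\right) - 126127\right) + 2 \cdot 340 \frac{1}{384 + 340} = \left(- \frac{429}{8} - 126127\right) + 2 \cdot 340 \cdot \frac{1}{724} = - \frac{1009445}{8} + 2 \cdot 340 \cdot \frac{1}{724} = - \frac{1009445}{8} + \frac{170}{181} = - \frac{182708185}{1448}$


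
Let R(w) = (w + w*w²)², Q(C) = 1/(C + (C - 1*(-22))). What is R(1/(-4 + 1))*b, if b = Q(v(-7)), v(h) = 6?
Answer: 50/12393 ≈ 0.0040345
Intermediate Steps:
Q(C) = 1/(22 + 2*C) (Q(C) = 1/(C + (C + 22)) = 1/(C + (22 + C)) = 1/(22 + 2*C))
b = 1/34 (b = 1/(2*(11 + 6)) = (½)/17 = (½)*(1/17) = 1/34 ≈ 0.029412)
R(w) = (w + w³)²
R(1/(-4 + 1))*b = ((1/(-4 + 1))²*(1 + (1/(-4 + 1))²)²)*(1/34) = ((1/(-3))²*(1 + (1/(-3))²)²)*(1/34) = ((-⅓)²*(1 + (-⅓)²)²)*(1/34) = ((1 + ⅑)²/9)*(1/34) = ((10/9)²/9)*(1/34) = ((⅑)*(100/81))*(1/34) = (100/729)*(1/34) = 50/12393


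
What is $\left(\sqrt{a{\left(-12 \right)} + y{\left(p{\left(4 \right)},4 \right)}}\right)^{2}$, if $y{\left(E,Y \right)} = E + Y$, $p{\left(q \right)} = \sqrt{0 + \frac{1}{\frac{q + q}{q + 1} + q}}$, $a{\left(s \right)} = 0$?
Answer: $4 + \frac{\sqrt{35}}{14} \approx 4.4226$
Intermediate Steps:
$p{\left(q \right)} = \sqrt{\frac{1}{q + \frac{2 q}{1 + q}}}$ ($p{\left(q \right)} = \sqrt{0 + \frac{1}{\frac{2 q}{1 + q} + q}} = \sqrt{0 + \frac{1}{q + \frac{2 q}{1 + q}}} = \sqrt{\frac{1}{q + \frac{2 q}{1 + q}}}$)
$\left(\sqrt{a{\left(-12 \right)} + y{\left(p{\left(4 \right)},4 \right)}}\right)^{2} = \left(\sqrt{0 + \left(\sqrt{\frac{1 + 4}{4 \left(3 + 4\right)}} + 4\right)}\right)^{2} = \left(\sqrt{0 + \left(\sqrt{\frac{1}{4} \cdot \frac{1}{7} \cdot 5} + 4\right)}\right)^{2} = \left(\sqrt{0 + \left(\sqrt{\frac{5}{28}} + 4\right)}\right)^{2} = \left(\sqrt{0 + \left(\frac{\sqrt{35}}{14} + 4\right)}\right)^{2} = \left(\sqrt{0 + \left(4 + \frac{\sqrt{35}}{14}\right)}\right)^{2} = \left(\sqrt{4 + \frac{\sqrt{35}}{14}}\right)^{2} = 4 + \frac{\sqrt{35}}{14}$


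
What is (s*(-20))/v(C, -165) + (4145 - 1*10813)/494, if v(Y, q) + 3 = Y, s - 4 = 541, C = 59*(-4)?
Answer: 1895474/59033 ≈ 32.109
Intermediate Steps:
C = -236
s = 545 (s = 4 + 541 = 545)
v(Y, q) = -3 + Y
(s*(-20))/v(C, -165) + (4145 - 1*10813)/494 = (545*(-20))/(-3 - 236) + (4145 - 1*10813)/494 = -10900/(-239) + (4145 - 10813)*(1/494) = -10900*(-1/239) - 6668*1/494 = 10900/239 - 3334/247 = 1895474/59033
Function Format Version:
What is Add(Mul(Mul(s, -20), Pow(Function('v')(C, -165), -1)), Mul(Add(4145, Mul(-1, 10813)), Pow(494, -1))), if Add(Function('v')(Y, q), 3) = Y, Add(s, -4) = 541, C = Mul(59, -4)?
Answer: Rational(1895474, 59033) ≈ 32.109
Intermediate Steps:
C = -236
s = 545 (s = Add(4, 541) = 545)
Function('v')(Y, q) = Add(-3, Y)
Add(Mul(Mul(s, -20), Pow(Function('v')(C, -165), -1)), Mul(Add(4145, Mul(-1, 10813)), Pow(494, -1))) = Add(Mul(Mul(545, -20), Pow(Add(-3, -236), -1)), Mul(Add(4145, Mul(-1, 10813)), Pow(494, -1))) = Add(Mul(-10900, Pow(-239, -1)), Mul(Add(4145, -10813), Rational(1, 494))) = Add(Mul(-10900, Rational(-1, 239)), Mul(-6668, Rational(1, 494))) = Add(Rational(10900, 239), Rational(-3334, 247)) = Rational(1895474, 59033)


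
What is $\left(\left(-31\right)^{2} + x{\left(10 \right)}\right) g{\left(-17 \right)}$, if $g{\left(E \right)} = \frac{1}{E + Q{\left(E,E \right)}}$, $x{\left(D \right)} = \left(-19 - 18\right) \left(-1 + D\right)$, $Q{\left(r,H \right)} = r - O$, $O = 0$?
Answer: $- \frac{314}{17} \approx -18.471$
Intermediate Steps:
$Q{\left(r,H \right)} = r$ ($Q{\left(r,H \right)} = r - 0 = r + 0 = r$)
$x{\left(D \right)} = 37 - 37 D$ ($x{\left(D \right)} = - 37 \left(-1 + D\right) = 37 - 37 D$)
$g{\left(E \right)} = \frac{1}{2 E}$ ($g{\left(E \right)} = \frac{1}{E + E} = \frac{1}{2 E}$)
$\left(\left(-31\right)^{2} + x{\left(10 \right)}\right) g{\left(-17 \right)} = \left(\left(-31\right)^{2} + \left(37 - 370\right)\right) \frac{1}{2 \left(-17\right)} = \left(961 + \left(37 - 370\right)\right) \frac{1}{2} \left(- \frac{1}{17}\right) = \left(961 - 333\right) \left(- \frac{1}{34}\right) = 628 \left(- \frac{1}{34}\right) = - \frac{314}{17}$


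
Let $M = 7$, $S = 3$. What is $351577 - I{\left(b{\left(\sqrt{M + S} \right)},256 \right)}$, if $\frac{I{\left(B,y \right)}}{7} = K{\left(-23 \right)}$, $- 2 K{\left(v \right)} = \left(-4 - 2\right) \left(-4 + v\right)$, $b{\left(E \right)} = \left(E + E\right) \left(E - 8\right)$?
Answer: $352144$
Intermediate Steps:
$b{\left(E \right)} = 2 E \left(-8 + E\right)$
$K{\left(v \right)} = -12 + 3 v$ ($K{\left(v \right)} = - \frac{\left(-4 - 2\right) \left(-4 + v\right)}{2} = - \frac{\left(-6\right) \left(-4 + v\right)}{2} = - \frac{24 - 6 v}{2} = -12 + 3 v$)
$I{\left(B,y \right)} = -567$ ($I{\left(B,y \right)} = 7 \left(-12 + 3 \left(-23\right)\right) = 7 \left(-12 - 69\right) = 7 \left(-81\right) = -567$)
$351577 - I{\left(b{\left(\sqrt{M + S} \right)},256 \right)} = 351577 - -567 = 351577 + 567 = 352144$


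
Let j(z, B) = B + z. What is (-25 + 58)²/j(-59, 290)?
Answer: 33/7 ≈ 4.7143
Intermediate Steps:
(-25 + 58)²/j(-59, 290) = (-25 + 58)²/(290 - 59) = 33²/231 = 1089*(1/231) = 33/7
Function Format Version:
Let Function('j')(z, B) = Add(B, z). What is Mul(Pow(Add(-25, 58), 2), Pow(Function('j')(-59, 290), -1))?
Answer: Rational(33, 7) ≈ 4.7143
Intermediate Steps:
Mul(Pow(Add(-25, 58), 2), Pow(Function('j')(-59, 290), -1)) = Mul(Pow(Add(-25, 58), 2), Pow(Add(290, -59), -1)) = Mul(Pow(33, 2), Pow(231, -1)) = Mul(1089, Rational(1, 231)) = Rational(33, 7)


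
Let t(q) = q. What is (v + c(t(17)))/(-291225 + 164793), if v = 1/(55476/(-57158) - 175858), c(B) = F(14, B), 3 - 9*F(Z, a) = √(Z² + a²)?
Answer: -5025787783/1906293722641920 + √485/1137888 ≈ 1.6718e-5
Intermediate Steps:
F(Z, a) = ⅓ - √(Z² + a²)/9
c(B) = ⅓ - √(196 + B²)/9 (c(B) = ⅓ - √(14² + B²)/9 = ⅓ - √(196 + B²)/9)
v = -28579/5025873520 (v = 1/(55476*(-1/57158) - 175858) = 1/(-27738/28579 - 175858) = 1/(-5025873520/28579) = -28579/5025873520 ≈ -5.6864e-6)
(v + c(t(17)))/(-291225 + 164793) = (-28579/5025873520 + (⅓ - √(196 + 17²)/9))/(-291225 + 164793) = (-28579/5025873520 + (⅓ - √(196 + 289)/9))/(-126432) = (-28579/5025873520 + (⅓ - √485/9))*(-1/126432) = (5025787783/15077620560 - √485/9)*(-1/126432) = -5025787783/1906293722641920 + √485/1137888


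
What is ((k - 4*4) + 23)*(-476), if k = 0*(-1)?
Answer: -3332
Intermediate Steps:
k = 0
((k - 4*4) + 23)*(-476) = ((0 - 4*4) + 23)*(-476) = ((0 - 16) + 23)*(-476) = (-16 + 23)*(-476) = 7*(-476) = -3332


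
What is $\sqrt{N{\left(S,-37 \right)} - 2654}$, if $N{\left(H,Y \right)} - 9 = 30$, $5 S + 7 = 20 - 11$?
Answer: $i \sqrt{2615} \approx 51.137 i$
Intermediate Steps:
$S = \frac{2}{5}$ ($S = - \frac{7}{5} + \frac{20 - 11}{5} = - \frac{7}{5} + \frac{1}{5} \cdot 9 = - \frac{7}{5} + \frac{9}{5} = \frac{2}{5} \approx 0.4$)
$N{\left(H,Y \right)} = 39$ ($N{\left(H,Y \right)} = 9 + 30 = 39$)
$\sqrt{N{\left(S,-37 \right)} - 2654} = \sqrt{39 - 2654} = \sqrt{-2615} = i \sqrt{2615}$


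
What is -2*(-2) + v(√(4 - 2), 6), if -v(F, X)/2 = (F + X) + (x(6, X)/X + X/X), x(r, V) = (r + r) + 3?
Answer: -15 - 2*√2 ≈ -17.828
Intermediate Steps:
x(r, V) = 3 + 2*r (x(r, V) = 2*r + 3 = 3 + 2*r)
v(F, X) = -2 - 30/X - 2*F - 2*X (v(F, X) = -2*((F + X) + ((3 + 2*6)/X + X/X)) = -2*((F + X) + ((3 + 12)/X + 1)) = -2*((F + X) + (15/X + 1)) = -2*((F + X) + (1 + 15/X)) = -2*(1 + F + X + 15/X) = -2 - 30/X - 2*F - 2*X)
-2*(-2) + v(√(4 - 2), 6) = -2*(-2) + 2*(-15 - 1*6*(1 + √(4 - 2) + 6))/6 = 4 + 2*(⅙)*(-15 - 1*6*(1 + √2 + 6)) = 4 + 2*(⅙)*(-15 - 1*6*(7 + √2)) = 4 + 2*(⅙)*(-15 + (-42 - 6*√2)) = 4 + 2*(⅙)*(-57 - 6*√2) = 4 + (-19 - 2*√2) = -15 - 2*√2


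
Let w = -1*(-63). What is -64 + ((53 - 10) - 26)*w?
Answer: 1007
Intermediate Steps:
w = 63
-64 + ((53 - 10) - 26)*w = -64 + ((53 - 10) - 26)*63 = -64 + (43 - 26)*63 = -64 + 17*63 = -64 + 1071 = 1007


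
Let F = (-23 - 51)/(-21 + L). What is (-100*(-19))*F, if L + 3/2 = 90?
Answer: -56240/27 ≈ -2083.0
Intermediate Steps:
L = 177/2 (L = -3/2 + 90 = 177/2 ≈ 88.500)
F = -148/135 (F = (-23 - 51)/(-21 + 177/2) = -74/135/2 = -74*2/135 = -148/135 ≈ -1.0963)
(-100*(-19))*F = -100*(-19)*(-148/135) = 1900*(-148/135) = -56240/27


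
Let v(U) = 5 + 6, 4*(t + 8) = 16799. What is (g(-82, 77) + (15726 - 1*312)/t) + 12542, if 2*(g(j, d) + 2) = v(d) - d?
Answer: 69922175/5589 ≈ 12511.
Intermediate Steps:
t = 16767/4 (t = -8 + (¼)*16799 = -8 + 16799/4 = 16767/4 ≈ 4191.8)
v(U) = 11
g(j, d) = 7/2 - d/2 (g(j, d) = -2 + (11 - d)/2 = -2 + (11/2 - d/2) = 7/2 - d/2)
(g(-82, 77) + (15726 - 1*312)/t) + 12542 = ((7/2 - ½*77) + (15726 - 1*312)/(16767/4)) + 12542 = ((7/2 - 77/2) + (15726 - 312)*(4/16767)) + 12542 = (-35 + 15414*(4/16767)) + 12542 = (-35 + 20552/5589) + 12542 = -175063/5589 + 12542 = 69922175/5589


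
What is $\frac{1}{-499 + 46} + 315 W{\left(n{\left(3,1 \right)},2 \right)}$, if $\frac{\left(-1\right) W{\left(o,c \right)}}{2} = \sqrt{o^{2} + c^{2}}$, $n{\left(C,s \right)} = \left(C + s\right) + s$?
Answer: $- \frac{1}{453} - 630 \sqrt{29} \approx -3392.7$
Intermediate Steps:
$n{\left(C,s \right)} = C + 2 s$
$W{\left(o,c \right)} = - 2 \sqrt{c^{2} + o^{2}}$ ($W{\left(o,c \right)} = - 2 \sqrt{o^{2} + c^{2}} = - 2 \sqrt{c^{2} + o^{2}}$)
$\frac{1}{-499 + 46} + 315 W{\left(n{\left(3,1 \right)},2 \right)} = \frac{1}{-499 + 46} + 315 \left(- 2 \sqrt{2^{2} + \left(3 + 2 \cdot 1\right)^{2}}\right) = \frac{1}{-453} + 315 \left(- 2 \sqrt{4 + \left(3 + 2\right)^{2}}\right) = - \frac{1}{453} + 315 \left(- 2 \sqrt{4 + 5^{2}}\right) = - \frac{1}{453} + 315 \left(- 2 \sqrt{4 + 25}\right) = - \frac{1}{453} + 315 \left(- 2 \sqrt{29}\right) = - \frac{1}{453} - 630 \sqrt{29}$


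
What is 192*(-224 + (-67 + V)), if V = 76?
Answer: -41280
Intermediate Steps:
192*(-224 + (-67 + V)) = 192*(-224 + (-67 + 76)) = 192*(-224 + 9) = 192*(-215) = -41280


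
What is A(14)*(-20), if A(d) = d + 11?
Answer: -500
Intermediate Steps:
A(d) = 11 + d
A(14)*(-20) = (11 + 14)*(-20) = 25*(-20) = -500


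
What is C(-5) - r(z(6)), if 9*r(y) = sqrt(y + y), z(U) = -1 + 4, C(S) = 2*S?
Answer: -10 - sqrt(6)/9 ≈ -10.272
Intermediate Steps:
z(U) = 3
r(y) = sqrt(2)*sqrt(y)/9 (r(y) = sqrt(y + y)/9 = sqrt(2*y)/9 = (sqrt(2)*sqrt(y))/9 = sqrt(2)*sqrt(y)/9)
C(-5) - r(z(6)) = 2*(-5) - sqrt(2)*sqrt(3)/9 = -10 - sqrt(6)/9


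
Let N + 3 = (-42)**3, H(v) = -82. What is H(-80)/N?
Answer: 82/74091 ≈ 0.0011067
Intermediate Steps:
N = -74091 (N = -3 + (-42)**3 = -3 - 74088 = -74091)
H(-80)/N = -82/(-74091) = -82*(-1/74091) = 82/74091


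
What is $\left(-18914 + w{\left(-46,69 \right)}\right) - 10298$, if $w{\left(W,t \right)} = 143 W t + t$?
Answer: $-483025$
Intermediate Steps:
$w{\left(W,t \right)} = t + 143 W t$ ($w{\left(W,t \right)} = 143 W t + t = t + 143 W t$)
$\left(-18914 + w{\left(-46,69 \right)}\right) - 10298 = \left(-18914 + 69 \left(1 + 143 \left(-46\right)\right)\right) - 10298 = \left(-18914 + 69 \left(1 - 6578\right)\right) - 10298 = \left(-18914 + 69 \left(-6577\right)\right) - 10298 = \left(-18914 - 453813\right) - 10298 = -472727 - 10298 = -483025$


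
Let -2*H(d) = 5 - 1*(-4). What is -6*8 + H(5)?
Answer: -105/2 ≈ -52.500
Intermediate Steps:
H(d) = -9/2 (H(d) = -(5 - 1*(-4))/2 = -(5 + 4)/2 = -½*9 = -9/2)
-6*8 + H(5) = -6*8 - 9/2 = -48 - 9/2 = -105/2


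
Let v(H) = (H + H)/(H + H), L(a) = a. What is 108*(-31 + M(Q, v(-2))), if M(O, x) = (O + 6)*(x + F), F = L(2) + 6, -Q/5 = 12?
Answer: -55836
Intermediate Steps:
Q = -60 (Q = -5*12 = -60)
v(H) = 1 (v(H) = (2*H)/((2*H)) = (2*H)*(1/(2*H)) = 1)
F = 8 (F = 2 + 6 = 8)
M(O, x) = (6 + O)*(8 + x) (M(O, x) = (O + 6)*(x + 8) = (6 + O)*(8 + x))
108*(-31 + M(Q, v(-2))) = 108*(-31 + (48 + 6*1 + 8*(-60) - 60*1)) = 108*(-31 + (48 + 6 - 480 - 60)) = 108*(-31 - 486) = 108*(-517) = -55836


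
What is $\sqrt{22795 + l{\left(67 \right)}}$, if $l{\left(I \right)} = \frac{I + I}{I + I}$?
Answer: $2 \sqrt{5699} \approx 150.98$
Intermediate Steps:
$l{\left(I \right)} = 1$ ($l{\left(I \right)} = \frac{2 I}{2 I} = 2 I \frac{1}{2 I} = 1$)
$\sqrt{22795 + l{\left(67 \right)}} = \sqrt{22795 + 1} = \sqrt{22796} = 2 \sqrt{5699}$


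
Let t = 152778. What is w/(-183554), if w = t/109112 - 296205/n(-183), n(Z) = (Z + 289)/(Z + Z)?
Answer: -2957240124957/530740517272 ≈ -5.5719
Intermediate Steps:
n(Z) = (289 + Z)/(2*Z) (n(Z) = (289 + Z)/((2*Z)) = (289 + Z)*(1/(2*Z)) = (289 + Z)/(2*Z))
w = 2957240124957/2891468 (w = 152778/109112 - 296205*(-366/(289 - 183)) = 152778*(1/109112) - 296205/((½)*(-1/183)*106) = 76389/54556 - 296205/(-53/183) = 76389/54556 - 296205*(-183/53) = 76389/54556 + 54205515/53 = 2957240124957/2891468 ≈ 1.0227e+6)
w/(-183554) = (2957240124957/2891468)/(-183554) = (2957240124957/2891468)*(-1/183554) = -2957240124957/530740517272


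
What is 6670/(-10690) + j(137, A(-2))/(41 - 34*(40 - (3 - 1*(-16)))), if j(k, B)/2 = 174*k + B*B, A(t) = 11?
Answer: -51673233/719437 ≈ -71.825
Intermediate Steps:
j(k, B) = 2*B² + 348*k (j(k, B) = 2*(174*k + B*B) = 2*(174*k + B²) = 2*(B² + 174*k) = 2*B² + 348*k)
6670/(-10690) + j(137, A(-2))/(41 - 34*(40 - (3 - 1*(-16)))) = 6670/(-10690) + (2*11² + 348*137)/(41 - 34*(40 - (3 - 1*(-16)))) = 6670*(-1/10690) + (2*121 + 47676)/(41 - 34*(40 - (3 + 16))) = -667/1069 + (242 + 47676)/(41 - 34*(40 - 1*19)) = -667/1069 + 47918/(41 - 34*(40 - 19)) = -667/1069 + 47918/(41 - 34*21) = -667/1069 + 47918/(41 - 714) = -667/1069 + 47918/(-673) = -667/1069 + 47918*(-1/673) = -667/1069 - 47918/673 = -51673233/719437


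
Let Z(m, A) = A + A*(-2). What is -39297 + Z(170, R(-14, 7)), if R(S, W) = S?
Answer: -39283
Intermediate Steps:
Z(m, A) = -A (Z(m, A) = A - 2*A = -A)
-39297 + Z(170, R(-14, 7)) = -39297 - 1*(-14) = -39297 + 14 = -39283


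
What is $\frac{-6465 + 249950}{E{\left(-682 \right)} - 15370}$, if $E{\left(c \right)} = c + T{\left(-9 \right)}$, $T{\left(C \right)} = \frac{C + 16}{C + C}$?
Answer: $- \frac{4382730}{288943} \approx -15.168$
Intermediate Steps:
$T{\left(C \right)} = \frac{16 + C}{2 C}$
$E{\left(c \right)} = - \frac{7}{18} + c$ ($E{\left(c \right)} = c + \frac{16 - 9}{2 \left(-9\right)} = c + \frac{1}{2} \left(- \frac{1}{9}\right) 7 = c - \frac{7}{18} = - \frac{7}{18} + c$)
$\frac{-6465 + 249950}{E{\left(-682 \right)} - 15370} = \frac{-6465 + 249950}{\left(- \frac{7}{18} - 682\right) - 15370} = \frac{243485}{- \frac{12283}{18} - 15370} = \frac{243485}{- \frac{288943}{18}} = 243485 \left(- \frac{18}{288943}\right) = - \frac{4382730}{288943}$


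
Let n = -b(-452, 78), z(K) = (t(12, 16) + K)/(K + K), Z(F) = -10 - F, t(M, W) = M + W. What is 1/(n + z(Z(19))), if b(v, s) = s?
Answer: -58/4523 ≈ -0.012823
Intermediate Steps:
z(K) = (28 + K)/(2*K) (z(K) = ((12 + 16) + K)/(K + K) = (28 + K)/((2*K)) = (28 + K)*(1/(2*K)) = (28 + K)/(2*K))
n = -78 (n = -1*78 = -78)
1/(n + z(Z(19))) = 1/(-78 + (28 + (-10 - 1*19))/(2*(-10 - 1*19))) = 1/(-78 + (28 + (-10 - 19))/(2*(-10 - 19))) = 1/(-78 + (1/2)*(28 - 29)/(-29)) = 1/(-78 + (1/2)*(-1/29)*(-1)) = 1/(-78 + 1/58) = 1/(-4523/58) = -58/4523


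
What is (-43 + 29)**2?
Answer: 196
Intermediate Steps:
(-43 + 29)**2 = (-14)**2 = 196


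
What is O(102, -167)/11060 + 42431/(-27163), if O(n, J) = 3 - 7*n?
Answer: -6184807/3802820 ≈ -1.6264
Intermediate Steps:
O(102, -167)/11060 + 42431/(-27163) = (3 - 7*102)/11060 + 42431/(-27163) = (3 - 714)*(1/11060) + 42431*(-1/27163) = -711*1/11060 - 42431/27163 = -9/140 - 42431/27163 = -6184807/3802820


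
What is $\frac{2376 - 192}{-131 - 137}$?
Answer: $- \frac{546}{67} \approx -8.1492$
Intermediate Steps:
$\frac{2376 - 192}{-131 - 137} = \frac{2184}{-268} = 2184 \left(- \frac{1}{268}\right) = - \frac{546}{67}$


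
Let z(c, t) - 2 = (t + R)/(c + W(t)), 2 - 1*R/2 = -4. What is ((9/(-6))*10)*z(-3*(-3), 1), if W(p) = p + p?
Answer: -525/11 ≈ -47.727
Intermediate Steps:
W(p) = 2*p
R = 12 (R = 4 - 2*(-4) = 4 + 8 = 12)
z(c, t) = 2 + (12 + t)/(c + 2*t) (z(c, t) = 2 + (t + 12)/(c + 2*t) = 2 + (12 + t)/(c + 2*t))
((9/(-6))*10)*z(-3*(-3), 1) = ((9/(-6))*10)*((12 + 2*(-3*(-3)) + 5*1)/(-3*(-3) + 2*1)) = ((9*(-⅙))*10)*((12 + 2*9 + 5)/(9 + 2)) = (-3/2*10)*((12 + 18 + 5)/11) = -15*35/11 = -525/11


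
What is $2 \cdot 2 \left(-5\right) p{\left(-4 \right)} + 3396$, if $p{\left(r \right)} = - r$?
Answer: $3316$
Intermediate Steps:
$2 \cdot 2 \left(-5\right) p{\left(-4 \right)} + 3396 = 2 \cdot 2 \left(-5\right) \left(\left(-1\right) \left(-4\right)\right) + 3396 = 4 \left(-5\right) 4 + 3396 = \left(-20\right) 4 + 3396 = -80 + 3396 = 3316$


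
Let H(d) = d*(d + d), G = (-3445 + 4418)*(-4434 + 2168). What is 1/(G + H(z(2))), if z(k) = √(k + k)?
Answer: -1/2204810 ≈ -4.5355e-7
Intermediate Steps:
G = -2204818 (G = 973*(-2266) = -2204818)
z(k) = √2*√k (z(k) = √(2*k) = √2*√k)
H(d) = 2*d² (H(d) = d*(2*d) = 2*d²)
1/(G + H(z(2))) = 1/(-2204818 + 2*(√2*√2)²) = 1/(-2204818 + 2*2²) = 1/(-2204818 + 2*4) = 1/(-2204818 + 8) = 1/(-2204810) = -1/2204810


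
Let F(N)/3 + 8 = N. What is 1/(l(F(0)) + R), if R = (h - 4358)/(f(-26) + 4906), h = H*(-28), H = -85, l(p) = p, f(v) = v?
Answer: -2440/59549 ≈ -0.040975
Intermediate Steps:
F(N) = -24 + 3*N
h = 2380 (h = -85*(-28) = 2380)
R = -989/2440 (R = (2380 - 4358)/(-26 + 4906) = -1978/4880 = -1978*1/4880 = -989/2440 ≈ -0.40533)
1/(l(F(0)) + R) = 1/((-24 + 3*0) - 989/2440) = 1/((-24 + 0) - 989/2440) = 1/(-24 - 989/2440) = 1/(-59549/2440) = -2440/59549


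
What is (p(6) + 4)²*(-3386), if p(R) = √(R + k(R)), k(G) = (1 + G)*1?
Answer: -98194 - 27088*√13 ≈ -1.9586e+5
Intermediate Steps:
k(G) = 1 + G
p(R) = √(1 + 2*R) (p(R) = √(R + (1 + R)) = √(1 + 2*R))
(p(6) + 4)²*(-3386) = (√(1 + 2*6) + 4)²*(-3386) = (√(1 + 12) + 4)²*(-3386) = (√13 + 4)²*(-3386) = (4 + √13)²*(-3386) = -3386*(4 + √13)²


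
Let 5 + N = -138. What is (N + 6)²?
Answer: 18769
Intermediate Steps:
N = -143 (N = -5 - 138 = -143)
(N + 6)² = (-143 + 6)² = (-137)² = 18769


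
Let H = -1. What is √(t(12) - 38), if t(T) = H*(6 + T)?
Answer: 2*I*√14 ≈ 7.4833*I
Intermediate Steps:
t(T) = -6 - T (t(T) = -(6 + T) = -6 - T)
√(t(12) - 38) = √((-6 - 1*12) - 38) = √((-6 - 12) - 38) = √(-18 - 38) = √(-56) = 2*I*√14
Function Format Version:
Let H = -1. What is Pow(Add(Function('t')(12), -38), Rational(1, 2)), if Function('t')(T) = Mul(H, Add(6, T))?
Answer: Mul(2, I, Pow(14, Rational(1, 2))) ≈ Mul(7.4833, I)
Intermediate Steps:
Function('t')(T) = Add(-6, Mul(-1, T)) (Function('t')(T) = Mul(-1, Add(6, T)) = Add(-6, Mul(-1, T)))
Pow(Add(Function('t')(12), -38), Rational(1, 2)) = Pow(Add(Add(-6, Mul(-1, 12)), -38), Rational(1, 2)) = Pow(Add(Add(-6, -12), -38), Rational(1, 2)) = Pow(Add(-18, -38), Rational(1, 2)) = Pow(-56, Rational(1, 2)) = Mul(2, I, Pow(14, Rational(1, 2)))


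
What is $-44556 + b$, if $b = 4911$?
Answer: $-39645$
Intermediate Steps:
$-44556 + b = -44556 + 4911 = -39645$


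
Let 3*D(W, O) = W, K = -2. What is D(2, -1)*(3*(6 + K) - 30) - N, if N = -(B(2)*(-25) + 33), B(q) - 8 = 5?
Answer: -304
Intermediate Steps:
D(W, O) = W/3
B(q) = 13 (B(q) = 8 + 5 = 13)
N = 292 (N = -(13*(-25) + 33) = -(-325 + 33) = -1*(-292) = 292)
D(2, -1)*(3*(6 + K) - 30) - N = ((⅓)*2)*(3*(6 - 2) - 30) - 1*292 = 2*(3*4 - 30)/3 - 292 = 2*(12 - 30)/3 - 292 = (⅔)*(-18) - 292 = -12 - 292 = -304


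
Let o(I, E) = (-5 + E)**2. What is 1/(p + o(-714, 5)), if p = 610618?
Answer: 1/610618 ≈ 1.6377e-6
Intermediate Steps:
1/(p + o(-714, 5)) = 1/(610618 + (-5 + 5)**2) = 1/(610618 + 0**2) = 1/(610618 + 0) = 1/610618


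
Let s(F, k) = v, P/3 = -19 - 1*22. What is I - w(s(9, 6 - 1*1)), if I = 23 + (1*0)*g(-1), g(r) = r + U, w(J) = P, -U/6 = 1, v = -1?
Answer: 146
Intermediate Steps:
U = -6 (U = -6*1 = -6)
P = -123 (P = 3*(-19 - 1*22) = 3*(-19 - 22) = 3*(-41) = -123)
s(F, k) = -1
w(J) = -123
g(r) = -6 + r (g(r) = r - 6 = -6 + r)
I = 23 (I = 23 + (1*0)*(-6 - 1) = 23 + 0*(-7) = 23 + 0 = 23)
I - w(s(9, 6 - 1*1)) = 23 - 1*(-123) = 23 + 123 = 146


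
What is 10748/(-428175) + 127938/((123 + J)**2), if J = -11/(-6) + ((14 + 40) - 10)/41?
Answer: 3304746749542108/410759722189575 ≈ 8.0455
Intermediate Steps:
J = 715/246 (J = -11*(-1/6) + (54 - 10)*(1/41) = 11/6 + 44*(1/41) = 11/6 + 44/41 = 715/246 ≈ 2.9065)
10748/(-428175) + 127938/((123 + J)**2) = 10748/(-428175) + 127938/((123 + 715/246)**2) = 10748*(-1/428175) + 127938/((30973/246)**2) = -10748/428175 + 127938/(959326729/60516) = -10748/428175 + 127938*(60516/959326729) = -10748/428175 + 7742296008/959326729 = 3304746749542108/410759722189575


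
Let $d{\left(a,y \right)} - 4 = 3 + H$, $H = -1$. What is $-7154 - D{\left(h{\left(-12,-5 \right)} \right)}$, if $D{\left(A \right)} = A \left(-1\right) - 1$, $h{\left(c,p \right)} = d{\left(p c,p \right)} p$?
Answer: $-7183$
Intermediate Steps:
$d{\left(a,y \right)} = 6$ ($d{\left(a,y \right)} = 4 + \left(3 - 1\right) = 4 + 2 = 6$)
$h{\left(c,p \right)} = 6 p$
$D{\left(A \right)} = -1 - A$ ($D{\left(A \right)} = - A - 1 = -1 - A$)
$-7154 - D{\left(h{\left(-12,-5 \right)} \right)} = -7154 - \left(-1 - 6 \left(-5\right)\right) = -7154 - \left(-1 - -30\right) = -7154 - \left(-1 + 30\right) = -7154 - 29 = -7183$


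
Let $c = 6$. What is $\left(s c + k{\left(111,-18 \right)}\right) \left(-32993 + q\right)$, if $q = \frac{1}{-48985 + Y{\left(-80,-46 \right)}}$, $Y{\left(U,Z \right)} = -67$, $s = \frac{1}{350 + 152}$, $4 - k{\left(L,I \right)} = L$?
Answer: $\frac{21729889396999}{6156026} \approx 3.5299 \cdot 10^{6}$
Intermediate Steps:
$k{\left(L,I \right)} = 4 - L$
$s = \frac{1}{502} \approx 0.001992$
$q = - \frac{1}{49052}$ ($q = \frac{1}{-48985 - 67} = \frac{1}{-49052} = - \frac{1}{49052} \approx -2.0387 \cdot 10^{-5}$)
$\left(s c + k{\left(111,-18 \right)}\right) \left(-32993 + q\right) = \left(\frac{1}{502} \cdot 6 + \left(4 - 111\right)\right) \left(-32993 - \frac{1}{49052}\right) = \left(\frac{3}{251} + \left(4 - 111\right)\right) \left(- \frac{1618372637}{49052}\right) = \left(\frac{3}{251} - 107\right) \left(- \frac{1618372637}{49052}\right) = \left(- \frac{26854}{251}\right) \left(- \frac{1618372637}{49052}\right) = \frac{21729889396999}{6156026}$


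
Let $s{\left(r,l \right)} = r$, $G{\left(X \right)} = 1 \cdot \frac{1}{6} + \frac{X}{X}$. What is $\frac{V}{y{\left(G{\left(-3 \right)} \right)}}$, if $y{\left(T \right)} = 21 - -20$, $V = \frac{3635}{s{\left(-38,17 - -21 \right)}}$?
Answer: $- \frac{3635}{1558} \approx -2.3331$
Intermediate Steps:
$G{\left(X \right)} = \frac{7}{6}$ ($G{\left(X \right)} = 1 \cdot \frac{1}{6} + 1 = \frac{1}{6} + 1 = \frac{7}{6}$)
$V = - \frac{3635}{38}$ ($V = \frac{3635}{-38} = 3635 \left(- \frac{1}{38}\right) = - \frac{3635}{38} \approx -95.658$)
$y{\left(T \right)} = 41$ ($y{\left(T \right)} = 21 + 20 = 41$)
$\frac{V}{y{\left(G{\left(-3 \right)} \right)}} = - \frac{3635}{38 \cdot 41} = \left(- \frac{3635}{38}\right) \frac{1}{41} = - \frac{3635}{1558}$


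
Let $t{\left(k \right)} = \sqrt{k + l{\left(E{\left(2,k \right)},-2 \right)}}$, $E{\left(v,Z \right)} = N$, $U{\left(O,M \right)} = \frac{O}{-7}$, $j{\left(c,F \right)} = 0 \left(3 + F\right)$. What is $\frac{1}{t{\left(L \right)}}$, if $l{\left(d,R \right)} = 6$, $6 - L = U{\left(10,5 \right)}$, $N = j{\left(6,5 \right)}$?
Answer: $\frac{\sqrt{658}}{94} \approx 0.27289$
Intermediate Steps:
$j{\left(c,F \right)} = 0$
$N = 0$
$U{\left(O,M \right)} = - \frac{O}{7}$ ($U{\left(O,M \right)} = O \left(- \frac{1}{7}\right) = - \frac{O}{7}$)
$L = \frac{52}{7}$ ($L = 6 - \left(- \frac{1}{7}\right) 10 = 6 - - \frac{10}{7} = 6 + \frac{10}{7} = \frac{52}{7} \approx 7.4286$)
$E{\left(v,Z \right)} = 0$
$t{\left(k \right)} = \sqrt{6 + k}$ ($t{\left(k \right)} = \sqrt{k + 6} = \sqrt{6 + k}$)
$\frac{1}{t{\left(L \right)}} = \frac{1}{\sqrt{6 + \frac{52}{7}}} = \frac{1}{\sqrt{\frac{94}{7}}} = \frac{1}{\frac{1}{7} \sqrt{658}} = \frac{\sqrt{658}}{94}$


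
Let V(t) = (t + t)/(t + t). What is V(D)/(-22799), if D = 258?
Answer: -1/22799 ≈ -4.3862e-5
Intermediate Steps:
V(t) = 1 (V(t) = (2*t)/((2*t)) = (2*t)*(1/(2*t)) = 1)
V(D)/(-22799) = 1/(-22799) = 1*(-1/22799) = -1/22799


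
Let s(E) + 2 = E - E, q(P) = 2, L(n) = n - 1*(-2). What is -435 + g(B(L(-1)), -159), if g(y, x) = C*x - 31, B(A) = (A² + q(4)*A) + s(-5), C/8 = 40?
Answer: -51346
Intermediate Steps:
C = 320 (C = 8*40 = 320)
L(n) = 2 + n (L(n) = n + 2 = 2 + n)
s(E) = -2 (s(E) = -2 + (E - E) = -2 + 0 = -2)
B(A) = -2 + A² + 2*A (B(A) = (A² + 2*A) - 2 = -2 + A² + 2*A)
g(y, x) = -31 + 320*x (g(y, x) = 320*x - 31 = -31 + 320*x)
-435 + g(B(L(-1)), -159) = -435 + (-31 + 320*(-159)) = -435 + (-31 - 50880) = -435 - 50911 = -51346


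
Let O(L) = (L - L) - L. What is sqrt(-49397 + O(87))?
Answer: 2*I*sqrt(12371) ≈ 222.45*I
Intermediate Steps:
O(L) = -L (O(L) = 0 - L = -L)
sqrt(-49397 + O(87)) = sqrt(-49397 - 1*87) = sqrt(-49397 - 87) = sqrt(-49484) = 2*I*sqrt(12371)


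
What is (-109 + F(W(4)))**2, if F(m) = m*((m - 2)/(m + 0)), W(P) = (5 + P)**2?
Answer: 900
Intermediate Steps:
F(m) = -2 + m (F(m) = m*((-2 + m)/m) = -2 + m)
(-109 + F(W(4)))**2 = (-109 + (-2 + (5 + 4)**2))**2 = (-109 + (-2 + 9**2))**2 = (-109 + (-2 + 81))**2 = (-109 + 79)**2 = (-30)**2 = 900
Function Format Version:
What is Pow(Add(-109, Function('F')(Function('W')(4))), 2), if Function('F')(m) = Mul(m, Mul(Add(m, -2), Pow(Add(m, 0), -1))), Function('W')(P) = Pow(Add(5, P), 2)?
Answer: 900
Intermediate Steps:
Function('F')(m) = Add(-2, m) (Function('F')(m) = Mul(m, Mul(Add(-2, m), Pow(m, -1))) = Mul(m, Mul(Pow(m, -1), Add(-2, m))) = Add(-2, m))
Pow(Add(-109, Function('F')(Function('W')(4))), 2) = Pow(Add(-109, Add(-2, Pow(Add(5, 4), 2))), 2) = Pow(Add(-109, Add(-2, Pow(9, 2))), 2) = Pow(Add(-109, Add(-2, 81)), 2) = Pow(Add(-109, 79), 2) = Pow(-30, 2) = 900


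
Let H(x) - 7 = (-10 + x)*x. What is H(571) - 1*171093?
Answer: 149245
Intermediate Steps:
H(x) = 7 + x*(-10 + x) (H(x) = 7 + (-10 + x)*x = 7 + x*(-10 + x))
H(571) - 1*171093 = (7 + 571**2 - 10*571) - 1*171093 = (7 + 326041 - 5710) - 171093 = 320338 - 171093 = 149245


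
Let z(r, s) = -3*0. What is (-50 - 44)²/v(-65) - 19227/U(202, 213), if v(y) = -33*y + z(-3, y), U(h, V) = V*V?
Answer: 13319947/3604315 ≈ 3.6956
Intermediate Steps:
z(r, s) = 0 (z(r, s) = -1*0 = 0)
U(h, V) = V²
v(y) = -33*y (v(y) = -33*y + 0 = -33*y)
(-50 - 44)²/v(-65) - 19227/U(202, 213) = (-50 - 44)²/((-33*(-65))) - 19227/(213²) = (-94)²/2145 - 19227/45369 = 8836*(1/2145) - 19227*1/45369 = 8836/2145 - 6409/15123 = 13319947/3604315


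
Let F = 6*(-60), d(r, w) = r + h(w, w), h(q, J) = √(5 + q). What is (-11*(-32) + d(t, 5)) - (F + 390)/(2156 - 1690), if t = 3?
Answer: 82700/233 + √10 ≈ 358.10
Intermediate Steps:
d(r, w) = r + √(5 + w)
F = -360
(-11*(-32) + d(t, 5)) - (F + 390)/(2156 - 1690) = (-11*(-32) + (3 + √(5 + 5))) - (-360 + 390)/(2156 - 1690) = (352 + (3 + √10)) - 30/466 = (355 + √10) - 30/466 = (355 + √10) - 1*15/233 = (355 + √10) - 15/233 = 82700/233 + √10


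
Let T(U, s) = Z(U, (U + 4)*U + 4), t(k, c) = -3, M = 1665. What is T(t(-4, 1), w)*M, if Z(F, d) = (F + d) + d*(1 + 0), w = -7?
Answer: -1665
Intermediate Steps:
Z(F, d) = F + 2*d (Z(F, d) = (F + d) + d*1 = (F + d) + d = F + 2*d)
T(U, s) = 8 + U + 2*U*(4 + U) (T(U, s) = U + 2*((U + 4)*U + 4) = U + 2*((4 + U)*U + 4) = U + 2*(U*(4 + U) + 4) = U + 2*(4 + U*(4 + U)) = U + (8 + 2*U*(4 + U)) = 8 + U + 2*U*(4 + U))
T(t(-4, 1), w)*M = (8 + 2*(-3)² + 9*(-3))*1665 = (8 + 2*9 - 27)*1665 = (8 + 18 - 27)*1665 = -1*1665 = -1665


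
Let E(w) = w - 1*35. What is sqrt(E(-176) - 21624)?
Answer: I*sqrt(21835) ≈ 147.77*I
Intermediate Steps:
E(w) = -35 + w (E(w) = w - 35 = -35 + w)
sqrt(E(-176) - 21624) = sqrt((-35 - 176) - 21624) = sqrt(-211 - 21624) = sqrt(-21835) = I*sqrt(21835)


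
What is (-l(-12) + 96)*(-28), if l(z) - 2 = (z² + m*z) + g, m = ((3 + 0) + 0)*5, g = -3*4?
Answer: -3976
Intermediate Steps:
g = -12
m = 15 (m = (3 + 0)*5 = 3*5 = 15)
l(z) = -10 + z² + 15*z (l(z) = 2 + ((z² + 15*z) - 12) = 2 + (-12 + z² + 15*z) = -10 + z² + 15*z)
(-l(-12) + 96)*(-28) = (-(-10 + (-12)² + 15*(-12)) + 96)*(-28) = (-(-10 + 144 - 180) + 96)*(-28) = (-1*(-46) + 96)*(-28) = (46 + 96)*(-28) = 142*(-28) = -3976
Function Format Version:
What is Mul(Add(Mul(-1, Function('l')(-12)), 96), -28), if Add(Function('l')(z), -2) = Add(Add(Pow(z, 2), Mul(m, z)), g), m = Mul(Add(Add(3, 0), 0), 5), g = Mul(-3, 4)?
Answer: -3976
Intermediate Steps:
g = -12
m = 15 (m = Mul(Add(3, 0), 5) = Mul(3, 5) = 15)
Function('l')(z) = Add(-10, Pow(z, 2), Mul(15, z)) (Function('l')(z) = Add(2, Add(Add(Pow(z, 2), Mul(15, z)), -12)) = Add(2, Add(-12, Pow(z, 2), Mul(15, z))) = Add(-10, Pow(z, 2), Mul(15, z)))
Mul(Add(Mul(-1, Function('l')(-12)), 96), -28) = Mul(Add(Mul(-1, Add(-10, Pow(-12, 2), Mul(15, -12))), 96), -28) = Mul(Add(Mul(-1, Add(-10, 144, -180)), 96), -28) = Mul(Add(Mul(-1, -46), 96), -28) = Mul(Add(46, 96), -28) = Mul(142, -28) = -3976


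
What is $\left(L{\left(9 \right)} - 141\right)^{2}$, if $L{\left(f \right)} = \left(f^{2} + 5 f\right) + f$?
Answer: $36$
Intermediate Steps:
$L{\left(f \right)} = f^{2} + 6 f$
$\left(L{\left(9 \right)} - 141\right)^{2} = \left(9 \left(6 + 9\right) - 141\right)^{2} = \left(9 \cdot 15 - 141\right)^{2} = \left(135 - 141\right)^{2} = \left(-6\right)^{2} = 36$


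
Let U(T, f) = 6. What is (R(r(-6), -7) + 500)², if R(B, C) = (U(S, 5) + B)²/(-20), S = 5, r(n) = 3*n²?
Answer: 561001/25 ≈ 22440.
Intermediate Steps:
R(B, C) = -(6 + B)²/20 (R(B, C) = (6 + B)²/(-20) = (6 + B)²*(-1/20) = -(6 + B)²/20)
(R(r(-6), -7) + 500)² = (-(6 + 3*(-6)²)²/20 + 500)² = (-(6 + 3*36)²/20 + 500)² = (-(6 + 108)²/20 + 500)² = (-1/20*114² + 500)² = (-1/20*12996 + 500)² = (-3249/5 + 500)² = (-749/5)² = 561001/25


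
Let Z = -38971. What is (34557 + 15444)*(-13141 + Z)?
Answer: -2605652112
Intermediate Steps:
(34557 + 15444)*(-13141 + Z) = (34557 + 15444)*(-13141 - 38971) = 50001*(-52112) = -2605652112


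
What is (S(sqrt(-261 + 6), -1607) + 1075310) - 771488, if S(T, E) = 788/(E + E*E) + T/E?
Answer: 392058289456/1290421 - I*sqrt(255)/1607 ≈ 3.0382e+5 - 0.009937*I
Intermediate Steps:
S(T, E) = 788/(E + E**2) + T/E
(S(sqrt(-261 + 6), -1607) + 1075310) - 771488 = ((788 + sqrt(-261 + 6) - 1607*sqrt(-261 + 6))/((-1607)*(1 - 1607)) + 1075310) - 771488 = (-1/1607*(788 + sqrt(-255) - 1607*I*sqrt(255))/(-1606) + 1075310) - 771488 = (-1/1607*(-1/1606)*(788 + I*sqrt(255) - 1607*I*sqrt(255)) + 1075310) - 771488 = (-1/1607*(-1/1606)*(788 - 1606*I*sqrt(255)) + 1075310) - 771488 = ((394/1290421 - I*sqrt(255)/1607) + 1075310) - 771488 = (1387602605904/1290421 - I*sqrt(255)/1607) - 771488 = 392058289456/1290421 - I*sqrt(255)/1607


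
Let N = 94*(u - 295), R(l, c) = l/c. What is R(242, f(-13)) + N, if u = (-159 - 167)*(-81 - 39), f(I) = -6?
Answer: 10948529/3 ≈ 3.6495e+6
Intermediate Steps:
u = 39120 (u = -326*(-120) = 39120)
N = 3649550 (N = 94*(39120 - 295) = 94*38825 = 3649550)
R(242, f(-13)) + N = 242/(-6) + 3649550 = 242*(-⅙) + 3649550 = -121/3 + 3649550 = 10948529/3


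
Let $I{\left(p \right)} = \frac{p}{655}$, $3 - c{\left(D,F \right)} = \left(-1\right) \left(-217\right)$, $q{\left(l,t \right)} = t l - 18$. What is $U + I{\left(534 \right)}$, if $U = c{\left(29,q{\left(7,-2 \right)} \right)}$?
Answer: $- \frac{139636}{655} \approx -213.18$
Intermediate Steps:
$q{\left(l,t \right)} = -18 + l t$ ($q{\left(l,t \right)} = l t - 18 = -18 + l t$)
$c{\left(D,F \right)} = -214$ ($c{\left(D,F \right)} = 3 - \left(-1\right) \left(-217\right) = 3 - 217 = -214$)
$U = -214$
$I{\left(p \right)} = \frac{p}{655}$ ($I{\left(p \right)} = p \frac{1}{655} = \frac{p}{655}$)
$U + I{\left(534 \right)} = -214 + \frac{1}{655} \cdot 534 = -214 + \frac{534}{655} = - \frac{139636}{655}$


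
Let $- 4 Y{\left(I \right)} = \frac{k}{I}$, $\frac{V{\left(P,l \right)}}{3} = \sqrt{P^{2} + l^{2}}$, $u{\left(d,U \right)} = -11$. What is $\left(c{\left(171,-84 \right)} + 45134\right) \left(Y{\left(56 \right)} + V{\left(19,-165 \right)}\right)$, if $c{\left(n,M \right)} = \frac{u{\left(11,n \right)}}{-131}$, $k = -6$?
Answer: $\frac{17737695}{14672} + \frac{17737695 \sqrt{27586}}{131} \approx 2.249 \cdot 10^{7}$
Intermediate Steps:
$c{\left(n,M \right)} = \frac{11}{131}$ ($c{\left(n,M \right)} = - \frac{11}{-131} = \left(-11\right) \left(- \frac{1}{131}\right) = \frac{11}{131}$)
$V{\left(P,l \right)} = 3 \sqrt{P^{2} + l^{2}}$
$Y{\left(I \right)} = \frac{3}{2 I}$ ($Y{\left(I \right)} = - \frac{\left(-6\right) \frac{1}{I}}{4} = \frac{3}{2 I}$)
$\left(c{\left(171,-84 \right)} + 45134\right) \left(Y{\left(56 \right)} + V{\left(19,-165 \right)}\right) = \left(\frac{11}{131} + 45134\right) \left(\frac{3}{2 \cdot 56} + 3 \sqrt{19^{2} + \left(-165\right)^{2}}\right) = \frac{5912565 \left(\frac{3}{2} \cdot \frac{1}{56} + 3 \sqrt{361 + 27225}\right)}{131} = \frac{5912565 \left(\frac{3}{112} + 3 \sqrt{27586}\right)}{131} = \frac{17737695}{14672} + \frac{17737695 \sqrt{27586}}{131}$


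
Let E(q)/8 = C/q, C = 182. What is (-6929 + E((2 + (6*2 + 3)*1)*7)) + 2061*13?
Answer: 337896/17 ≈ 19876.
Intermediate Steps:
E(q) = 1456/q (E(q) = 8*(182/q) = 1456/q)
(-6929 + E((2 + (6*2 + 3)*1)*7)) + 2061*13 = (-6929 + 1456/(((2 + (6*2 + 3)*1)*7))) + 2061*13 = (-6929 + 1456/(((2 + (12 + 3)*1)*7))) + 26793 = (-6929 + 1456/(((2 + 15*1)*7))) + 26793 = (-6929 + 1456/(((2 + 15)*7))) + 26793 = (-6929 + 1456/((17*7))) + 26793 = (-6929 + 1456/119) + 26793 = (-6929 + 1456*(1/119)) + 26793 = (-6929 + 208/17) + 26793 = -117585/17 + 26793 = 337896/17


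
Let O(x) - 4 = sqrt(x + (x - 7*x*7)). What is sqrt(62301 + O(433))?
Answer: sqrt(62305 + I*sqrt(20351)) ≈ 249.61 + 0.2858*I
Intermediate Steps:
O(x) = 4 + sqrt(47)*sqrt(-x) (O(x) = 4 + sqrt(x + (x - 7*x*7)) = 4 + sqrt(x + (x - 49*x)) = 4 + sqrt(x - 48*x) = 4 + sqrt(-47*x) = 4 + sqrt(47)*sqrt(-x))
sqrt(62301 + O(433)) = sqrt(62301 + (4 + sqrt(47)*sqrt(-1*433))) = sqrt(62301 + (4 + sqrt(47)*sqrt(-433))) = sqrt(62301 + (4 + sqrt(47)*(I*sqrt(433)))) = sqrt(62301 + (4 + I*sqrt(20351))) = sqrt(62305 + I*sqrt(20351))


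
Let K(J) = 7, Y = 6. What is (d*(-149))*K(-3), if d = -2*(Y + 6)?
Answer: 25032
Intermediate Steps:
d = -24 (d = -2*(6 + 6) = -2*12 = -24)
(d*(-149))*K(-3) = -24*(-149)*7 = 3576*7 = 25032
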